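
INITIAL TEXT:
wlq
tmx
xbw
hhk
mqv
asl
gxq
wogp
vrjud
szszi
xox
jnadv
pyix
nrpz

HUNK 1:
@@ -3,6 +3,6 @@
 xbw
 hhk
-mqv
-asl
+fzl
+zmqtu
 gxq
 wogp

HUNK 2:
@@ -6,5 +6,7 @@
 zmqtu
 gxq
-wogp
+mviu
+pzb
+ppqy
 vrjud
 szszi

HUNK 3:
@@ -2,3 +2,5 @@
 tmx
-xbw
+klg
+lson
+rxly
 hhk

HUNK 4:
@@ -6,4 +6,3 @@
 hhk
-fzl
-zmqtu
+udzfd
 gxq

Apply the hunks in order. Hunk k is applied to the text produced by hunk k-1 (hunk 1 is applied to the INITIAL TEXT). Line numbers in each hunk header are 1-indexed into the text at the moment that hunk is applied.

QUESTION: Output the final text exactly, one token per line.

Hunk 1: at line 3 remove [mqv,asl] add [fzl,zmqtu] -> 14 lines: wlq tmx xbw hhk fzl zmqtu gxq wogp vrjud szszi xox jnadv pyix nrpz
Hunk 2: at line 6 remove [wogp] add [mviu,pzb,ppqy] -> 16 lines: wlq tmx xbw hhk fzl zmqtu gxq mviu pzb ppqy vrjud szszi xox jnadv pyix nrpz
Hunk 3: at line 2 remove [xbw] add [klg,lson,rxly] -> 18 lines: wlq tmx klg lson rxly hhk fzl zmqtu gxq mviu pzb ppqy vrjud szszi xox jnadv pyix nrpz
Hunk 4: at line 6 remove [fzl,zmqtu] add [udzfd] -> 17 lines: wlq tmx klg lson rxly hhk udzfd gxq mviu pzb ppqy vrjud szszi xox jnadv pyix nrpz

Answer: wlq
tmx
klg
lson
rxly
hhk
udzfd
gxq
mviu
pzb
ppqy
vrjud
szszi
xox
jnadv
pyix
nrpz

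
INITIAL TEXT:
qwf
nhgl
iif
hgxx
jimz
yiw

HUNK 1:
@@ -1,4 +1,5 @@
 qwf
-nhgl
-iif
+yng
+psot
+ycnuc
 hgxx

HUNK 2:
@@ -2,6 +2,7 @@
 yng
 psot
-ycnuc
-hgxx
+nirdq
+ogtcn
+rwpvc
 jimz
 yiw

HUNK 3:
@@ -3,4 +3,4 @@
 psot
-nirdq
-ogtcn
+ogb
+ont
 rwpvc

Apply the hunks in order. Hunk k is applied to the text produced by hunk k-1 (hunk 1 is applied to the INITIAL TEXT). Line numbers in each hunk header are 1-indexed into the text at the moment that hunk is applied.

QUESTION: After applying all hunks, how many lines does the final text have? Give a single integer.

Answer: 8

Derivation:
Hunk 1: at line 1 remove [nhgl,iif] add [yng,psot,ycnuc] -> 7 lines: qwf yng psot ycnuc hgxx jimz yiw
Hunk 2: at line 2 remove [ycnuc,hgxx] add [nirdq,ogtcn,rwpvc] -> 8 lines: qwf yng psot nirdq ogtcn rwpvc jimz yiw
Hunk 3: at line 3 remove [nirdq,ogtcn] add [ogb,ont] -> 8 lines: qwf yng psot ogb ont rwpvc jimz yiw
Final line count: 8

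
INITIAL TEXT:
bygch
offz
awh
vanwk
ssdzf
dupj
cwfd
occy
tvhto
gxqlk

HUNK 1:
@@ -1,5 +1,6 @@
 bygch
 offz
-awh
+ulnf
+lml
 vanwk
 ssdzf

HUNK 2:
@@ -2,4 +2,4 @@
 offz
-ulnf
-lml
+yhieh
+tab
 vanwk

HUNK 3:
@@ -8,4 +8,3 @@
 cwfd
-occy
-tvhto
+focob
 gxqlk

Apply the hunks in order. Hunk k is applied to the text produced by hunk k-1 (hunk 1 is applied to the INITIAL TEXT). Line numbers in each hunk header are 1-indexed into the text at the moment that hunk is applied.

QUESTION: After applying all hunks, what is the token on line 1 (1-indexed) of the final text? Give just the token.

Answer: bygch

Derivation:
Hunk 1: at line 1 remove [awh] add [ulnf,lml] -> 11 lines: bygch offz ulnf lml vanwk ssdzf dupj cwfd occy tvhto gxqlk
Hunk 2: at line 2 remove [ulnf,lml] add [yhieh,tab] -> 11 lines: bygch offz yhieh tab vanwk ssdzf dupj cwfd occy tvhto gxqlk
Hunk 3: at line 8 remove [occy,tvhto] add [focob] -> 10 lines: bygch offz yhieh tab vanwk ssdzf dupj cwfd focob gxqlk
Final line 1: bygch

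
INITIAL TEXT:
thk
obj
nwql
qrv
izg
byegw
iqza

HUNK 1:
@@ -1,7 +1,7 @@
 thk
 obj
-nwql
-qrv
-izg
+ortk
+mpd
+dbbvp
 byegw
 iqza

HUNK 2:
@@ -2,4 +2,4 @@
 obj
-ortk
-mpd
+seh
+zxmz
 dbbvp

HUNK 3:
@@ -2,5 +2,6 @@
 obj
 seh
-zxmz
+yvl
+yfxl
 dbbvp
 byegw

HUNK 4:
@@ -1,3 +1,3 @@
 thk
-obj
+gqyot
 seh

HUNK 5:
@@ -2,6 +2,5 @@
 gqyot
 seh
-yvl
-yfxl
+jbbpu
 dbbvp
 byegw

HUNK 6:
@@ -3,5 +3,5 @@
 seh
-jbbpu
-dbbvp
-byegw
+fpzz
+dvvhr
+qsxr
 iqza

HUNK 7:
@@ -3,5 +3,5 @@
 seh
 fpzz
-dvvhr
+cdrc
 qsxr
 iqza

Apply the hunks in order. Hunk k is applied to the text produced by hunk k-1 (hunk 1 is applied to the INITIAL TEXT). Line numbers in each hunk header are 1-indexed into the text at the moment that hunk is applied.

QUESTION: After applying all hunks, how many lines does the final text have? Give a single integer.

Hunk 1: at line 1 remove [nwql,qrv,izg] add [ortk,mpd,dbbvp] -> 7 lines: thk obj ortk mpd dbbvp byegw iqza
Hunk 2: at line 2 remove [ortk,mpd] add [seh,zxmz] -> 7 lines: thk obj seh zxmz dbbvp byegw iqza
Hunk 3: at line 2 remove [zxmz] add [yvl,yfxl] -> 8 lines: thk obj seh yvl yfxl dbbvp byegw iqza
Hunk 4: at line 1 remove [obj] add [gqyot] -> 8 lines: thk gqyot seh yvl yfxl dbbvp byegw iqza
Hunk 5: at line 2 remove [yvl,yfxl] add [jbbpu] -> 7 lines: thk gqyot seh jbbpu dbbvp byegw iqza
Hunk 6: at line 3 remove [jbbpu,dbbvp,byegw] add [fpzz,dvvhr,qsxr] -> 7 lines: thk gqyot seh fpzz dvvhr qsxr iqza
Hunk 7: at line 3 remove [dvvhr] add [cdrc] -> 7 lines: thk gqyot seh fpzz cdrc qsxr iqza
Final line count: 7

Answer: 7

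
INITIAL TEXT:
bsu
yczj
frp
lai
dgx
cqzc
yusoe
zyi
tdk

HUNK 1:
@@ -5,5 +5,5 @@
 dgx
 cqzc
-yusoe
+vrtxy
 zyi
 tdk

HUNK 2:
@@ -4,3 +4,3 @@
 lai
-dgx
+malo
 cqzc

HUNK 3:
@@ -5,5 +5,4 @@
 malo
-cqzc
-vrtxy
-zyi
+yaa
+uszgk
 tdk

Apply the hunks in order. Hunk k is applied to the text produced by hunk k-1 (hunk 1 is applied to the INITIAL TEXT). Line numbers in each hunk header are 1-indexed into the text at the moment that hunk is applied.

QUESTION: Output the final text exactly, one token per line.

Hunk 1: at line 5 remove [yusoe] add [vrtxy] -> 9 lines: bsu yczj frp lai dgx cqzc vrtxy zyi tdk
Hunk 2: at line 4 remove [dgx] add [malo] -> 9 lines: bsu yczj frp lai malo cqzc vrtxy zyi tdk
Hunk 3: at line 5 remove [cqzc,vrtxy,zyi] add [yaa,uszgk] -> 8 lines: bsu yczj frp lai malo yaa uszgk tdk

Answer: bsu
yczj
frp
lai
malo
yaa
uszgk
tdk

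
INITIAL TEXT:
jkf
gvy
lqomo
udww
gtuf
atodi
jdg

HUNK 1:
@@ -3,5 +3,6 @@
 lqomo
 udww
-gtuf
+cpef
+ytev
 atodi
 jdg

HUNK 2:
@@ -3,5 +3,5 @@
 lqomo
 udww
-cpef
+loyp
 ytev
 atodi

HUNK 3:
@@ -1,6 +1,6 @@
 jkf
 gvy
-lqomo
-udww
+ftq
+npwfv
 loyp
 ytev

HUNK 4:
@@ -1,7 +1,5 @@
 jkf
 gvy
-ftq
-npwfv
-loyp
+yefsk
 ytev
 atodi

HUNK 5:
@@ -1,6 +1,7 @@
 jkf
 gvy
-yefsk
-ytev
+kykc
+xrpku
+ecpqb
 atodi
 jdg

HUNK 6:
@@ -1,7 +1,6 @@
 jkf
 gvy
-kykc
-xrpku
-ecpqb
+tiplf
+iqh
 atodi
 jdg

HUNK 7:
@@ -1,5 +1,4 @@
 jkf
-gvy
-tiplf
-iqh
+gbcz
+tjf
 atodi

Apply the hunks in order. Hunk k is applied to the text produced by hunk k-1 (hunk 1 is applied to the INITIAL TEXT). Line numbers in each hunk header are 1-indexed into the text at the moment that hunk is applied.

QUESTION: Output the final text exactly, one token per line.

Hunk 1: at line 3 remove [gtuf] add [cpef,ytev] -> 8 lines: jkf gvy lqomo udww cpef ytev atodi jdg
Hunk 2: at line 3 remove [cpef] add [loyp] -> 8 lines: jkf gvy lqomo udww loyp ytev atodi jdg
Hunk 3: at line 1 remove [lqomo,udww] add [ftq,npwfv] -> 8 lines: jkf gvy ftq npwfv loyp ytev atodi jdg
Hunk 4: at line 1 remove [ftq,npwfv,loyp] add [yefsk] -> 6 lines: jkf gvy yefsk ytev atodi jdg
Hunk 5: at line 1 remove [yefsk,ytev] add [kykc,xrpku,ecpqb] -> 7 lines: jkf gvy kykc xrpku ecpqb atodi jdg
Hunk 6: at line 1 remove [kykc,xrpku,ecpqb] add [tiplf,iqh] -> 6 lines: jkf gvy tiplf iqh atodi jdg
Hunk 7: at line 1 remove [gvy,tiplf,iqh] add [gbcz,tjf] -> 5 lines: jkf gbcz tjf atodi jdg

Answer: jkf
gbcz
tjf
atodi
jdg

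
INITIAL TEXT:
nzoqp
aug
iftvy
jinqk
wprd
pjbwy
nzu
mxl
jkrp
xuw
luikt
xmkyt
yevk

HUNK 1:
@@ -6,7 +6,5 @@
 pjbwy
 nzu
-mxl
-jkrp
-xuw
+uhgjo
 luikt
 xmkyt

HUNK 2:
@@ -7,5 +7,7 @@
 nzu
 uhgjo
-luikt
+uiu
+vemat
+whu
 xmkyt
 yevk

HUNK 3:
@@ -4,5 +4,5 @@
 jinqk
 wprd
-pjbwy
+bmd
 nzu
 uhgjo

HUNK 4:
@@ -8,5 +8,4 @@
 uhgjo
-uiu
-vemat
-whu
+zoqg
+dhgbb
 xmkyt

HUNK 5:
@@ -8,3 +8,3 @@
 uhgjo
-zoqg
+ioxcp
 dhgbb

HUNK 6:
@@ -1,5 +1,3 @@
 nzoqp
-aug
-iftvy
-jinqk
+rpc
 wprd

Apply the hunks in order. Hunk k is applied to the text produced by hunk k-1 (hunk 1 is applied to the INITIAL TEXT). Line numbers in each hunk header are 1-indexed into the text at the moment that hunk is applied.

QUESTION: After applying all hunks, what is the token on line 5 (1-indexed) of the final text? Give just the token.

Answer: nzu

Derivation:
Hunk 1: at line 6 remove [mxl,jkrp,xuw] add [uhgjo] -> 11 lines: nzoqp aug iftvy jinqk wprd pjbwy nzu uhgjo luikt xmkyt yevk
Hunk 2: at line 7 remove [luikt] add [uiu,vemat,whu] -> 13 lines: nzoqp aug iftvy jinqk wprd pjbwy nzu uhgjo uiu vemat whu xmkyt yevk
Hunk 3: at line 4 remove [pjbwy] add [bmd] -> 13 lines: nzoqp aug iftvy jinqk wprd bmd nzu uhgjo uiu vemat whu xmkyt yevk
Hunk 4: at line 8 remove [uiu,vemat,whu] add [zoqg,dhgbb] -> 12 lines: nzoqp aug iftvy jinqk wprd bmd nzu uhgjo zoqg dhgbb xmkyt yevk
Hunk 5: at line 8 remove [zoqg] add [ioxcp] -> 12 lines: nzoqp aug iftvy jinqk wprd bmd nzu uhgjo ioxcp dhgbb xmkyt yevk
Hunk 6: at line 1 remove [aug,iftvy,jinqk] add [rpc] -> 10 lines: nzoqp rpc wprd bmd nzu uhgjo ioxcp dhgbb xmkyt yevk
Final line 5: nzu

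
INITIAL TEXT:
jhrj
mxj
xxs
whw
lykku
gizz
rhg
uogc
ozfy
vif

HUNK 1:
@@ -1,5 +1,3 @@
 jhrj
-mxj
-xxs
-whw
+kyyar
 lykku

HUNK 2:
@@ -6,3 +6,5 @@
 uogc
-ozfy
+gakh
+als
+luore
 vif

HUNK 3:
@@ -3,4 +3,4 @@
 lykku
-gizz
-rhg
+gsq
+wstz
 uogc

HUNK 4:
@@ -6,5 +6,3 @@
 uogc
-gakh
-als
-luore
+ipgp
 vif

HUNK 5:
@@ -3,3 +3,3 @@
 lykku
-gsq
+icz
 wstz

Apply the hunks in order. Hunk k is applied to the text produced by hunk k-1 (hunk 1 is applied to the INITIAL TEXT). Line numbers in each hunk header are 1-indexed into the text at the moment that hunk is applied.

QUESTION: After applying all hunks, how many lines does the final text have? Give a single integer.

Hunk 1: at line 1 remove [mxj,xxs,whw] add [kyyar] -> 8 lines: jhrj kyyar lykku gizz rhg uogc ozfy vif
Hunk 2: at line 6 remove [ozfy] add [gakh,als,luore] -> 10 lines: jhrj kyyar lykku gizz rhg uogc gakh als luore vif
Hunk 3: at line 3 remove [gizz,rhg] add [gsq,wstz] -> 10 lines: jhrj kyyar lykku gsq wstz uogc gakh als luore vif
Hunk 4: at line 6 remove [gakh,als,luore] add [ipgp] -> 8 lines: jhrj kyyar lykku gsq wstz uogc ipgp vif
Hunk 5: at line 3 remove [gsq] add [icz] -> 8 lines: jhrj kyyar lykku icz wstz uogc ipgp vif
Final line count: 8

Answer: 8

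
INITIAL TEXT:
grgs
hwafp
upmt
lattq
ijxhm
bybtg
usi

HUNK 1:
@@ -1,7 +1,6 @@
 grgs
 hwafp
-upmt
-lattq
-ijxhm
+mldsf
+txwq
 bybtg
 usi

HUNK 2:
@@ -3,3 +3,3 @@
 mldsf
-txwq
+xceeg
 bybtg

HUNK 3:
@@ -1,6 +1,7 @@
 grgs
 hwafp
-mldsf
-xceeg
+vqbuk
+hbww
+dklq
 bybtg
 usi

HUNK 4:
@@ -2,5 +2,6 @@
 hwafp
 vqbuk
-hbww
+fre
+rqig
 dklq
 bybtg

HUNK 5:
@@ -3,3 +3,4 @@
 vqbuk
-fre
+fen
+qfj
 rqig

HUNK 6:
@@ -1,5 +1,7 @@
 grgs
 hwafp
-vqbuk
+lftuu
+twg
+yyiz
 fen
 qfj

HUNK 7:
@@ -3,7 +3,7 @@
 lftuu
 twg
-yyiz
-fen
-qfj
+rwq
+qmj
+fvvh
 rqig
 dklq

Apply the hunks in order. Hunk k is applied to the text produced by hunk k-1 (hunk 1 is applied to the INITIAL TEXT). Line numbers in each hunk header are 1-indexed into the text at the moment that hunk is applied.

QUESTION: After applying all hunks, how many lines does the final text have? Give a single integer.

Answer: 11

Derivation:
Hunk 1: at line 1 remove [upmt,lattq,ijxhm] add [mldsf,txwq] -> 6 lines: grgs hwafp mldsf txwq bybtg usi
Hunk 2: at line 3 remove [txwq] add [xceeg] -> 6 lines: grgs hwafp mldsf xceeg bybtg usi
Hunk 3: at line 1 remove [mldsf,xceeg] add [vqbuk,hbww,dklq] -> 7 lines: grgs hwafp vqbuk hbww dklq bybtg usi
Hunk 4: at line 2 remove [hbww] add [fre,rqig] -> 8 lines: grgs hwafp vqbuk fre rqig dklq bybtg usi
Hunk 5: at line 3 remove [fre] add [fen,qfj] -> 9 lines: grgs hwafp vqbuk fen qfj rqig dklq bybtg usi
Hunk 6: at line 1 remove [vqbuk] add [lftuu,twg,yyiz] -> 11 lines: grgs hwafp lftuu twg yyiz fen qfj rqig dklq bybtg usi
Hunk 7: at line 3 remove [yyiz,fen,qfj] add [rwq,qmj,fvvh] -> 11 lines: grgs hwafp lftuu twg rwq qmj fvvh rqig dklq bybtg usi
Final line count: 11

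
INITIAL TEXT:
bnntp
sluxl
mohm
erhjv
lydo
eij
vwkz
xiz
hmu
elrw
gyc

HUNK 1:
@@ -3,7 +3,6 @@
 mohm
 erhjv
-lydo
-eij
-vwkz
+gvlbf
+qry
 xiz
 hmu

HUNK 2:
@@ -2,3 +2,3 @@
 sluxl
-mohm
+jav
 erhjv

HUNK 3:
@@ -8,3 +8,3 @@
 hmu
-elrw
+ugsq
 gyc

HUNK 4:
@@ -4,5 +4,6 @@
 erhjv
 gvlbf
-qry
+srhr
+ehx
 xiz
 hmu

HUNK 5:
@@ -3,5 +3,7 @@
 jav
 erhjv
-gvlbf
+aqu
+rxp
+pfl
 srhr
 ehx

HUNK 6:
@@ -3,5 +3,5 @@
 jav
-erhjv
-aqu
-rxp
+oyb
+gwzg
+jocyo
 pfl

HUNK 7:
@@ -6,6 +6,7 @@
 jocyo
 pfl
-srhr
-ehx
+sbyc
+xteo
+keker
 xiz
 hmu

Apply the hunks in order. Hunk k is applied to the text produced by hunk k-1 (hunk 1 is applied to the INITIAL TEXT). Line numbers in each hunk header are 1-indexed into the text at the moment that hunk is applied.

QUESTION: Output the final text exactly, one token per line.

Answer: bnntp
sluxl
jav
oyb
gwzg
jocyo
pfl
sbyc
xteo
keker
xiz
hmu
ugsq
gyc

Derivation:
Hunk 1: at line 3 remove [lydo,eij,vwkz] add [gvlbf,qry] -> 10 lines: bnntp sluxl mohm erhjv gvlbf qry xiz hmu elrw gyc
Hunk 2: at line 2 remove [mohm] add [jav] -> 10 lines: bnntp sluxl jav erhjv gvlbf qry xiz hmu elrw gyc
Hunk 3: at line 8 remove [elrw] add [ugsq] -> 10 lines: bnntp sluxl jav erhjv gvlbf qry xiz hmu ugsq gyc
Hunk 4: at line 4 remove [qry] add [srhr,ehx] -> 11 lines: bnntp sluxl jav erhjv gvlbf srhr ehx xiz hmu ugsq gyc
Hunk 5: at line 3 remove [gvlbf] add [aqu,rxp,pfl] -> 13 lines: bnntp sluxl jav erhjv aqu rxp pfl srhr ehx xiz hmu ugsq gyc
Hunk 6: at line 3 remove [erhjv,aqu,rxp] add [oyb,gwzg,jocyo] -> 13 lines: bnntp sluxl jav oyb gwzg jocyo pfl srhr ehx xiz hmu ugsq gyc
Hunk 7: at line 6 remove [srhr,ehx] add [sbyc,xteo,keker] -> 14 lines: bnntp sluxl jav oyb gwzg jocyo pfl sbyc xteo keker xiz hmu ugsq gyc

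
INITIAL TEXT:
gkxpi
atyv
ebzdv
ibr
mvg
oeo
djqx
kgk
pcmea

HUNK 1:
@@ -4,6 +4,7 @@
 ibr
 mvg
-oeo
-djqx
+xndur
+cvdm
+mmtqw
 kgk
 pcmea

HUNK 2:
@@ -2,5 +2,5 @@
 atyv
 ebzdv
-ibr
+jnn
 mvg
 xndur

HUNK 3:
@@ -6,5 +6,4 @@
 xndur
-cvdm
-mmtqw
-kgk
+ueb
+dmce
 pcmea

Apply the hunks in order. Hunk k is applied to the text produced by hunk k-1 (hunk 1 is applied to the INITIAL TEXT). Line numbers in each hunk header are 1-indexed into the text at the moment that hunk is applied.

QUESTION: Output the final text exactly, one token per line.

Hunk 1: at line 4 remove [oeo,djqx] add [xndur,cvdm,mmtqw] -> 10 lines: gkxpi atyv ebzdv ibr mvg xndur cvdm mmtqw kgk pcmea
Hunk 2: at line 2 remove [ibr] add [jnn] -> 10 lines: gkxpi atyv ebzdv jnn mvg xndur cvdm mmtqw kgk pcmea
Hunk 3: at line 6 remove [cvdm,mmtqw,kgk] add [ueb,dmce] -> 9 lines: gkxpi atyv ebzdv jnn mvg xndur ueb dmce pcmea

Answer: gkxpi
atyv
ebzdv
jnn
mvg
xndur
ueb
dmce
pcmea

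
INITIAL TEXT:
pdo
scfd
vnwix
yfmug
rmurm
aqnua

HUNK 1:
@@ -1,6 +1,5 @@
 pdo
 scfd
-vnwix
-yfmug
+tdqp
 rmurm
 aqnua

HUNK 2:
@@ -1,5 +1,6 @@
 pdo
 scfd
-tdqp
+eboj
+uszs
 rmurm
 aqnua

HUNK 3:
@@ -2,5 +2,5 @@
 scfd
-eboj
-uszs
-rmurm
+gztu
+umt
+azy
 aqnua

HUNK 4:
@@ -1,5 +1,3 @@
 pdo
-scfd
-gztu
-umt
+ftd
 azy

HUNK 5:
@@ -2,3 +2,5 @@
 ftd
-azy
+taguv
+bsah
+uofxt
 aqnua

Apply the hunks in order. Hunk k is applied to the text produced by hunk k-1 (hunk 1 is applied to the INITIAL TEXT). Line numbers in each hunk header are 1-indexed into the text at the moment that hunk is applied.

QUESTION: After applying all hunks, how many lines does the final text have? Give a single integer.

Hunk 1: at line 1 remove [vnwix,yfmug] add [tdqp] -> 5 lines: pdo scfd tdqp rmurm aqnua
Hunk 2: at line 1 remove [tdqp] add [eboj,uszs] -> 6 lines: pdo scfd eboj uszs rmurm aqnua
Hunk 3: at line 2 remove [eboj,uszs,rmurm] add [gztu,umt,azy] -> 6 lines: pdo scfd gztu umt azy aqnua
Hunk 4: at line 1 remove [scfd,gztu,umt] add [ftd] -> 4 lines: pdo ftd azy aqnua
Hunk 5: at line 2 remove [azy] add [taguv,bsah,uofxt] -> 6 lines: pdo ftd taguv bsah uofxt aqnua
Final line count: 6

Answer: 6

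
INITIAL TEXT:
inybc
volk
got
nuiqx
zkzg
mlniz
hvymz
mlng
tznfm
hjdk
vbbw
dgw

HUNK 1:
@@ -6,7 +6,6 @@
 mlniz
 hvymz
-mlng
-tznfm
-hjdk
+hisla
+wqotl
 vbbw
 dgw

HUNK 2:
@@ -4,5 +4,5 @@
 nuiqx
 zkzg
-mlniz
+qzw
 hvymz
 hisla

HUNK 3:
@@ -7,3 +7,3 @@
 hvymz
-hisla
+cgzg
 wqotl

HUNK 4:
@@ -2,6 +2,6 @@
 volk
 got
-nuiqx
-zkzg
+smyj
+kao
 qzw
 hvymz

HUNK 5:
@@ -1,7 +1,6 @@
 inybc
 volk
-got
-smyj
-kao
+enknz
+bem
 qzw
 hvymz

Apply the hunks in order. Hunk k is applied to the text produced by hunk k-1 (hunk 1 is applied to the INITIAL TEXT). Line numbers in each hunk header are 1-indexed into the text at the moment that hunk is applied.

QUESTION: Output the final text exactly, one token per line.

Answer: inybc
volk
enknz
bem
qzw
hvymz
cgzg
wqotl
vbbw
dgw

Derivation:
Hunk 1: at line 6 remove [mlng,tznfm,hjdk] add [hisla,wqotl] -> 11 lines: inybc volk got nuiqx zkzg mlniz hvymz hisla wqotl vbbw dgw
Hunk 2: at line 4 remove [mlniz] add [qzw] -> 11 lines: inybc volk got nuiqx zkzg qzw hvymz hisla wqotl vbbw dgw
Hunk 3: at line 7 remove [hisla] add [cgzg] -> 11 lines: inybc volk got nuiqx zkzg qzw hvymz cgzg wqotl vbbw dgw
Hunk 4: at line 2 remove [nuiqx,zkzg] add [smyj,kao] -> 11 lines: inybc volk got smyj kao qzw hvymz cgzg wqotl vbbw dgw
Hunk 5: at line 1 remove [got,smyj,kao] add [enknz,bem] -> 10 lines: inybc volk enknz bem qzw hvymz cgzg wqotl vbbw dgw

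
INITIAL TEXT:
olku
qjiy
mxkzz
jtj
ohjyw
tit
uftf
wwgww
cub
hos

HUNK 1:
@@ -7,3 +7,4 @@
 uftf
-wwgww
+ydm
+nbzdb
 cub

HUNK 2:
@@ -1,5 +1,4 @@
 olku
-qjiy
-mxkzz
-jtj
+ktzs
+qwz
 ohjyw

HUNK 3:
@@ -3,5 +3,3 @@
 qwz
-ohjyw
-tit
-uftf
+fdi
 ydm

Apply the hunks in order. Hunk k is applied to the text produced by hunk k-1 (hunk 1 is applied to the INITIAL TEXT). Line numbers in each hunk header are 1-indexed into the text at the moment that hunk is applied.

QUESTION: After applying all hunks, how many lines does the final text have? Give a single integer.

Answer: 8

Derivation:
Hunk 1: at line 7 remove [wwgww] add [ydm,nbzdb] -> 11 lines: olku qjiy mxkzz jtj ohjyw tit uftf ydm nbzdb cub hos
Hunk 2: at line 1 remove [qjiy,mxkzz,jtj] add [ktzs,qwz] -> 10 lines: olku ktzs qwz ohjyw tit uftf ydm nbzdb cub hos
Hunk 3: at line 3 remove [ohjyw,tit,uftf] add [fdi] -> 8 lines: olku ktzs qwz fdi ydm nbzdb cub hos
Final line count: 8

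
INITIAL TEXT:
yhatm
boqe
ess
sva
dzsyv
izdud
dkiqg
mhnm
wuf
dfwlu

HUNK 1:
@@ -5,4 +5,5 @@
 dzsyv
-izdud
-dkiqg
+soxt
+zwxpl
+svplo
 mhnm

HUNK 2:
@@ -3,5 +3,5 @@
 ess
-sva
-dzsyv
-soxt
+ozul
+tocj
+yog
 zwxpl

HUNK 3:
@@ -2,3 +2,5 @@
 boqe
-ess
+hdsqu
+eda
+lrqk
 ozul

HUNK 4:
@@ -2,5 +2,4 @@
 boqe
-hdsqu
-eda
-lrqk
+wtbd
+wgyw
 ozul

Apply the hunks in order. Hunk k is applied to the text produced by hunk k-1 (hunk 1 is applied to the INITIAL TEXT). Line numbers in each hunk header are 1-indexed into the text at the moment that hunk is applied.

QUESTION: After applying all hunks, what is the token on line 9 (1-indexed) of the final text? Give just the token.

Answer: svplo

Derivation:
Hunk 1: at line 5 remove [izdud,dkiqg] add [soxt,zwxpl,svplo] -> 11 lines: yhatm boqe ess sva dzsyv soxt zwxpl svplo mhnm wuf dfwlu
Hunk 2: at line 3 remove [sva,dzsyv,soxt] add [ozul,tocj,yog] -> 11 lines: yhatm boqe ess ozul tocj yog zwxpl svplo mhnm wuf dfwlu
Hunk 3: at line 2 remove [ess] add [hdsqu,eda,lrqk] -> 13 lines: yhatm boqe hdsqu eda lrqk ozul tocj yog zwxpl svplo mhnm wuf dfwlu
Hunk 4: at line 2 remove [hdsqu,eda,lrqk] add [wtbd,wgyw] -> 12 lines: yhatm boqe wtbd wgyw ozul tocj yog zwxpl svplo mhnm wuf dfwlu
Final line 9: svplo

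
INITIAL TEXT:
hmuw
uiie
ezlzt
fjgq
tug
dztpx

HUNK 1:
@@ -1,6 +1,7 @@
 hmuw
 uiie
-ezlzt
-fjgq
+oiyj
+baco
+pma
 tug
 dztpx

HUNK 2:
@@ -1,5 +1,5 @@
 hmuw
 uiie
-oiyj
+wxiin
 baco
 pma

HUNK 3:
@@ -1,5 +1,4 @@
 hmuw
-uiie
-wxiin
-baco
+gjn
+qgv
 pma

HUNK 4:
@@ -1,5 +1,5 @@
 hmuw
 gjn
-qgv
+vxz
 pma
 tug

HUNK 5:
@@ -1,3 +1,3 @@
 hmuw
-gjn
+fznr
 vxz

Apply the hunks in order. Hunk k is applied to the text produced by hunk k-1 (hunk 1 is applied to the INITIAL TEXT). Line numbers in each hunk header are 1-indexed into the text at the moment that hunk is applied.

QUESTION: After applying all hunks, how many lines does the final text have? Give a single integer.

Hunk 1: at line 1 remove [ezlzt,fjgq] add [oiyj,baco,pma] -> 7 lines: hmuw uiie oiyj baco pma tug dztpx
Hunk 2: at line 1 remove [oiyj] add [wxiin] -> 7 lines: hmuw uiie wxiin baco pma tug dztpx
Hunk 3: at line 1 remove [uiie,wxiin,baco] add [gjn,qgv] -> 6 lines: hmuw gjn qgv pma tug dztpx
Hunk 4: at line 1 remove [qgv] add [vxz] -> 6 lines: hmuw gjn vxz pma tug dztpx
Hunk 5: at line 1 remove [gjn] add [fznr] -> 6 lines: hmuw fznr vxz pma tug dztpx
Final line count: 6

Answer: 6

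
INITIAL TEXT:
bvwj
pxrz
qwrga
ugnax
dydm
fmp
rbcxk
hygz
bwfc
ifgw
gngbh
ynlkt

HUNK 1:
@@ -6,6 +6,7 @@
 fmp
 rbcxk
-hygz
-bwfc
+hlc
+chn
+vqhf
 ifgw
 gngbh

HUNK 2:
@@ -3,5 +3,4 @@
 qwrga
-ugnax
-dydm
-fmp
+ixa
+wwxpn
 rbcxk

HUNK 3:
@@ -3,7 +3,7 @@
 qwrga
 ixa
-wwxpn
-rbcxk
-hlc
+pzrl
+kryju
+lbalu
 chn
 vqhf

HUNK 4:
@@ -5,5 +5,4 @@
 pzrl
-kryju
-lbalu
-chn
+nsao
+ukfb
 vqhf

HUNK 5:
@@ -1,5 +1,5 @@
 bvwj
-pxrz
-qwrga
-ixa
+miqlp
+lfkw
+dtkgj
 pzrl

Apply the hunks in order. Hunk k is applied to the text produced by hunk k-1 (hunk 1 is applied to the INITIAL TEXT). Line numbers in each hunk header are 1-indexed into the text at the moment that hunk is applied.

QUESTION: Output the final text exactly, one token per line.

Answer: bvwj
miqlp
lfkw
dtkgj
pzrl
nsao
ukfb
vqhf
ifgw
gngbh
ynlkt

Derivation:
Hunk 1: at line 6 remove [hygz,bwfc] add [hlc,chn,vqhf] -> 13 lines: bvwj pxrz qwrga ugnax dydm fmp rbcxk hlc chn vqhf ifgw gngbh ynlkt
Hunk 2: at line 3 remove [ugnax,dydm,fmp] add [ixa,wwxpn] -> 12 lines: bvwj pxrz qwrga ixa wwxpn rbcxk hlc chn vqhf ifgw gngbh ynlkt
Hunk 3: at line 3 remove [wwxpn,rbcxk,hlc] add [pzrl,kryju,lbalu] -> 12 lines: bvwj pxrz qwrga ixa pzrl kryju lbalu chn vqhf ifgw gngbh ynlkt
Hunk 4: at line 5 remove [kryju,lbalu,chn] add [nsao,ukfb] -> 11 lines: bvwj pxrz qwrga ixa pzrl nsao ukfb vqhf ifgw gngbh ynlkt
Hunk 5: at line 1 remove [pxrz,qwrga,ixa] add [miqlp,lfkw,dtkgj] -> 11 lines: bvwj miqlp lfkw dtkgj pzrl nsao ukfb vqhf ifgw gngbh ynlkt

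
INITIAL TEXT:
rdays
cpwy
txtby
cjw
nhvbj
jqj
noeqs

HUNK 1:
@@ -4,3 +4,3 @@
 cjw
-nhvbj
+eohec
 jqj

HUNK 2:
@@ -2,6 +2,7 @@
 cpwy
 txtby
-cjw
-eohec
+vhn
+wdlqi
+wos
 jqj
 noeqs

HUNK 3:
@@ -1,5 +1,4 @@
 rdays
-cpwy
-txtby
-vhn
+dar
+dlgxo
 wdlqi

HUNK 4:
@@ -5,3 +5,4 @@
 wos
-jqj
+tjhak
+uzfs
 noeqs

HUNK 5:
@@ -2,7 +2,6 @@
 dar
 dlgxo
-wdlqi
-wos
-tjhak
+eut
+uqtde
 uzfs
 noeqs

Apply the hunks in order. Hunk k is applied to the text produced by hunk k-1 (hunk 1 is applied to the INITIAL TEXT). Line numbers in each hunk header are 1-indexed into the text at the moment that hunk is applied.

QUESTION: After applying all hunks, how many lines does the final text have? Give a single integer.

Hunk 1: at line 4 remove [nhvbj] add [eohec] -> 7 lines: rdays cpwy txtby cjw eohec jqj noeqs
Hunk 2: at line 2 remove [cjw,eohec] add [vhn,wdlqi,wos] -> 8 lines: rdays cpwy txtby vhn wdlqi wos jqj noeqs
Hunk 3: at line 1 remove [cpwy,txtby,vhn] add [dar,dlgxo] -> 7 lines: rdays dar dlgxo wdlqi wos jqj noeqs
Hunk 4: at line 5 remove [jqj] add [tjhak,uzfs] -> 8 lines: rdays dar dlgxo wdlqi wos tjhak uzfs noeqs
Hunk 5: at line 2 remove [wdlqi,wos,tjhak] add [eut,uqtde] -> 7 lines: rdays dar dlgxo eut uqtde uzfs noeqs
Final line count: 7

Answer: 7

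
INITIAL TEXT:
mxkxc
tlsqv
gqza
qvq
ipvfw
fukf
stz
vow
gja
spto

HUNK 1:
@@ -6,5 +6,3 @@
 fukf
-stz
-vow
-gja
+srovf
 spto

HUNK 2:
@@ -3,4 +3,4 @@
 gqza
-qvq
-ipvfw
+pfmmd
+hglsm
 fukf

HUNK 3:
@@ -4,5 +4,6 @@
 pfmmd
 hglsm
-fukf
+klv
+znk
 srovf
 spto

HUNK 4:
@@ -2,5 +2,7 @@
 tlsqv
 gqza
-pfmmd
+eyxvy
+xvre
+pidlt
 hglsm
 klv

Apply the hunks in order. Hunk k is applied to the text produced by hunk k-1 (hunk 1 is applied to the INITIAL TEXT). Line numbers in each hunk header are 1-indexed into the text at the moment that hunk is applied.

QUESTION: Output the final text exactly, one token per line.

Hunk 1: at line 6 remove [stz,vow,gja] add [srovf] -> 8 lines: mxkxc tlsqv gqza qvq ipvfw fukf srovf spto
Hunk 2: at line 3 remove [qvq,ipvfw] add [pfmmd,hglsm] -> 8 lines: mxkxc tlsqv gqza pfmmd hglsm fukf srovf spto
Hunk 3: at line 4 remove [fukf] add [klv,znk] -> 9 lines: mxkxc tlsqv gqza pfmmd hglsm klv znk srovf spto
Hunk 4: at line 2 remove [pfmmd] add [eyxvy,xvre,pidlt] -> 11 lines: mxkxc tlsqv gqza eyxvy xvre pidlt hglsm klv znk srovf spto

Answer: mxkxc
tlsqv
gqza
eyxvy
xvre
pidlt
hglsm
klv
znk
srovf
spto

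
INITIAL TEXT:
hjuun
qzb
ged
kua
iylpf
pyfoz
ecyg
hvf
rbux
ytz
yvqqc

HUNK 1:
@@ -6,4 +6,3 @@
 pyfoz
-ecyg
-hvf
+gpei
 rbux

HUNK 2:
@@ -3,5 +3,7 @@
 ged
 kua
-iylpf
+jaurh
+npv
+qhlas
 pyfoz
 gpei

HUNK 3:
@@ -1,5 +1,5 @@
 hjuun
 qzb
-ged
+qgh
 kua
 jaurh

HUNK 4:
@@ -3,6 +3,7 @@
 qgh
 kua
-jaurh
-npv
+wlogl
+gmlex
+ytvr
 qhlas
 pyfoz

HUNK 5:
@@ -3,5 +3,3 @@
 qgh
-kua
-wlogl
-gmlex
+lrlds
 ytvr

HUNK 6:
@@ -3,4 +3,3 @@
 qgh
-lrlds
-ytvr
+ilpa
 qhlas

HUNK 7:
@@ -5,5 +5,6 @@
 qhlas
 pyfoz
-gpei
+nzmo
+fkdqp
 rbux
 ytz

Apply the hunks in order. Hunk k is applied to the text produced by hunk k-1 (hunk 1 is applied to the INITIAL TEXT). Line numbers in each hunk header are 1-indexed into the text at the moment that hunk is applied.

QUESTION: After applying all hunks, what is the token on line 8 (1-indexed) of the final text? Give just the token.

Answer: fkdqp

Derivation:
Hunk 1: at line 6 remove [ecyg,hvf] add [gpei] -> 10 lines: hjuun qzb ged kua iylpf pyfoz gpei rbux ytz yvqqc
Hunk 2: at line 3 remove [iylpf] add [jaurh,npv,qhlas] -> 12 lines: hjuun qzb ged kua jaurh npv qhlas pyfoz gpei rbux ytz yvqqc
Hunk 3: at line 1 remove [ged] add [qgh] -> 12 lines: hjuun qzb qgh kua jaurh npv qhlas pyfoz gpei rbux ytz yvqqc
Hunk 4: at line 3 remove [jaurh,npv] add [wlogl,gmlex,ytvr] -> 13 lines: hjuun qzb qgh kua wlogl gmlex ytvr qhlas pyfoz gpei rbux ytz yvqqc
Hunk 5: at line 3 remove [kua,wlogl,gmlex] add [lrlds] -> 11 lines: hjuun qzb qgh lrlds ytvr qhlas pyfoz gpei rbux ytz yvqqc
Hunk 6: at line 3 remove [lrlds,ytvr] add [ilpa] -> 10 lines: hjuun qzb qgh ilpa qhlas pyfoz gpei rbux ytz yvqqc
Hunk 7: at line 5 remove [gpei] add [nzmo,fkdqp] -> 11 lines: hjuun qzb qgh ilpa qhlas pyfoz nzmo fkdqp rbux ytz yvqqc
Final line 8: fkdqp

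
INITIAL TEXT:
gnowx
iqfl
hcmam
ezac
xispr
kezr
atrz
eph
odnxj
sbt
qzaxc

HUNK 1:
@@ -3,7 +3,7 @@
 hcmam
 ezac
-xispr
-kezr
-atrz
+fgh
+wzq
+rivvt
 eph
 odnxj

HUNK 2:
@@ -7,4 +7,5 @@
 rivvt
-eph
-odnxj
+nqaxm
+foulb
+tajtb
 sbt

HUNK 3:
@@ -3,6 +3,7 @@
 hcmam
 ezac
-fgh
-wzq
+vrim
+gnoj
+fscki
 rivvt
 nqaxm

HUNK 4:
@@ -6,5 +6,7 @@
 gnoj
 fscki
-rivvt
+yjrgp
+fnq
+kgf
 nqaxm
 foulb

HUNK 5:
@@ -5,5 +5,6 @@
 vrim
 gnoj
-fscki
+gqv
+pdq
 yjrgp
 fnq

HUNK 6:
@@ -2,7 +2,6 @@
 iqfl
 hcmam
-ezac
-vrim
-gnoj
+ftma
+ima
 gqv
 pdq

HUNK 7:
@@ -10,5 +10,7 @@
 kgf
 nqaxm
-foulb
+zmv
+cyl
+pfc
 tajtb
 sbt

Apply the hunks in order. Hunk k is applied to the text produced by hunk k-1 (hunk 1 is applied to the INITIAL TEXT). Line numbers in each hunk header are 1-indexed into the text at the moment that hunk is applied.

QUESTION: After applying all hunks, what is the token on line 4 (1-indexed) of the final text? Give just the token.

Hunk 1: at line 3 remove [xispr,kezr,atrz] add [fgh,wzq,rivvt] -> 11 lines: gnowx iqfl hcmam ezac fgh wzq rivvt eph odnxj sbt qzaxc
Hunk 2: at line 7 remove [eph,odnxj] add [nqaxm,foulb,tajtb] -> 12 lines: gnowx iqfl hcmam ezac fgh wzq rivvt nqaxm foulb tajtb sbt qzaxc
Hunk 3: at line 3 remove [fgh,wzq] add [vrim,gnoj,fscki] -> 13 lines: gnowx iqfl hcmam ezac vrim gnoj fscki rivvt nqaxm foulb tajtb sbt qzaxc
Hunk 4: at line 6 remove [rivvt] add [yjrgp,fnq,kgf] -> 15 lines: gnowx iqfl hcmam ezac vrim gnoj fscki yjrgp fnq kgf nqaxm foulb tajtb sbt qzaxc
Hunk 5: at line 5 remove [fscki] add [gqv,pdq] -> 16 lines: gnowx iqfl hcmam ezac vrim gnoj gqv pdq yjrgp fnq kgf nqaxm foulb tajtb sbt qzaxc
Hunk 6: at line 2 remove [ezac,vrim,gnoj] add [ftma,ima] -> 15 lines: gnowx iqfl hcmam ftma ima gqv pdq yjrgp fnq kgf nqaxm foulb tajtb sbt qzaxc
Hunk 7: at line 10 remove [foulb] add [zmv,cyl,pfc] -> 17 lines: gnowx iqfl hcmam ftma ima gqv pdq yjrgp fnq kgf nqaxm zmv cyl pfc tajtb sbt qzaxc
Final line 4: ftma

Answer: ftma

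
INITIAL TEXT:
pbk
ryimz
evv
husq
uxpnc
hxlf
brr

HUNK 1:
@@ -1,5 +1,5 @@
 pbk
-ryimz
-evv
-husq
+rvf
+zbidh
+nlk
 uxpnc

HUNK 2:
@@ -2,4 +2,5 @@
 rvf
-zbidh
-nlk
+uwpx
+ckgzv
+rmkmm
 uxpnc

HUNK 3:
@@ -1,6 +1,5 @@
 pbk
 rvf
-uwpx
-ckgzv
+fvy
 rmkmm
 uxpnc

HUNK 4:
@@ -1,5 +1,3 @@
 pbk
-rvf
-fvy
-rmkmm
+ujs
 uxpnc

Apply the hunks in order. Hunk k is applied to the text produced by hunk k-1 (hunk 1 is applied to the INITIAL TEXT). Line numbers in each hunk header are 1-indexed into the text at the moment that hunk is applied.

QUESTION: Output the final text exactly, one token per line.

Answer: pbk
ujs
uxpnc
hxlf
brr

Derivation:
Hunk 1: at line 1 remove [ryimz,evv,husq] add [rvf,zbidh,nlk] -> 7 lines: pbk rvf zbidh nlk uxpnc hxlf brr
Hunk 2: at line 2 remove [zbidh,nlk] add [uwpx,ckgzv,rmkmm] -> 8 lines: pbk rvf uwpx ckgzv rmkmm uxpnc hxlf brr
Hunk 3: at line 1 remove [uwpx,ckgzv] add [fvy] -> 7 lines: pbk rvf fvy rmkmm uxpnc hxlf brr
Hunk 4: at line 1 remove [rvf,fvy,rmkmm] add [ujs] -> 5 lines: pbk ujs uxpnc hxlf brr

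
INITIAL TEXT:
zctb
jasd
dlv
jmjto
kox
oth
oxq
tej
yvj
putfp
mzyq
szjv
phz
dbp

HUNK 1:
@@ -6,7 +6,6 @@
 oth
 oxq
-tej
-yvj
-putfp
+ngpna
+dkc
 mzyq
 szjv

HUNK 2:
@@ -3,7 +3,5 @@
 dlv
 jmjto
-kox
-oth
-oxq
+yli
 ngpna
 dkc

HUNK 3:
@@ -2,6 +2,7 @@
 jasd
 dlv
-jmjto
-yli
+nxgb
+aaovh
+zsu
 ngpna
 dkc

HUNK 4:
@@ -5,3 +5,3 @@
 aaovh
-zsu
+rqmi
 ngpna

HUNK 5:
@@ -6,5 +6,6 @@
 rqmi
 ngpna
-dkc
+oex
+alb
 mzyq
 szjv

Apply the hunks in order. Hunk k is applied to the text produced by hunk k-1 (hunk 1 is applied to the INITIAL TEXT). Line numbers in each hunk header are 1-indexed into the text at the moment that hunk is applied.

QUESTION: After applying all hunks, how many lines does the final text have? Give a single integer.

Hunk 1: at line 6 remove [tej,yvj,putfp] add [ngpna,dkc] -> 13 lines: zctb jasd dlv jmjto kox oth oxq ngpna dkc mzyq szjv phz dbp
Hunk 2: at line 3 remove [kox,oth,oxq] add [yli] -> 11 lines: zctb jasd dlv jmjto yli ngpna dkc mzyq szjv phz dbp
Hunk 3: at line 2 remove [jmjto,yli] add [nxgb,aaovh,zsu] -> 12 lines: zctb jasd dlv nxgb aaovh zsu ngpna dkc mzyq szjv phz dbp
Hunk 4: at line 5 remove [zsu] add [rqmi] -> 12 lines: zctb jasd dlv nxgb aaovh rqmi ngpna dkc mzyq szjv phz dbp
Hunk 5: at line 6 remove [dkc] add [oex,alb] -> 13 lines: zctb jasd dlv nxgb aaovh rqmi ngpna oex alb mzyq szjv phz dbp
Final line count: 13

Answer: 13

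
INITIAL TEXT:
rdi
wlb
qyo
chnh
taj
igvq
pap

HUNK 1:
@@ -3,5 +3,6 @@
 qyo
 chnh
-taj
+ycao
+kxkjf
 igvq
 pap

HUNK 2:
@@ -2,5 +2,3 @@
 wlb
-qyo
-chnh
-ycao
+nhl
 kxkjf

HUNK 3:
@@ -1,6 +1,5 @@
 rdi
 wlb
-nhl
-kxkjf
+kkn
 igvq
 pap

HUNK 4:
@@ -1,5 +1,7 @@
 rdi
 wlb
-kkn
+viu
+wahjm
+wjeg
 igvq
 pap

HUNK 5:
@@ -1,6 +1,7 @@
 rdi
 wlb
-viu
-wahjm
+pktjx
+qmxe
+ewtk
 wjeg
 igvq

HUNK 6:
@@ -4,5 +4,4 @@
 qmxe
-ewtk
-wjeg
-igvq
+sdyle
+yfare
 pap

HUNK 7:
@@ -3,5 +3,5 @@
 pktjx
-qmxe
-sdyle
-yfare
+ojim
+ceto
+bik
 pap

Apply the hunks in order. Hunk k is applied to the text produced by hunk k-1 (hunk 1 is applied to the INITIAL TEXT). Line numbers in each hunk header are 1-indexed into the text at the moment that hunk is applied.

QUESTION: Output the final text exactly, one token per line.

Hunk 1: at line 3 remove [taj] add [ycao,kxkjf] -> 8 lines: rdi wlb qyo chnh ycao kxkjf igvq pap
Hunk 2: at line 2 remove [qyo,chnh,ycao] add [nhl] -> 6 lines: rdi wlb nhl kxkjf igvq pap
Hunk 3: at line 1 remove [nhl,kxkjf] add [kkn] -> 5 lines: rdi wlb kkn igvq pap
Hunk 4: at line 1 remove [kkn] add [viu,wahjm,wjeg] -> 7 lines: rdi wlb viu wahjm wjeg igvq pap
Hunk 5: at line 1 remove [viu,wahjm] add [pktjx,qmxe,ewtk] -> 8 lines: rdi wlb pktjx qmxe ewtk wjeg igvq pap
Hunk 6: at line 4 remove [ewtk,wjeg,igvq] add [sdyle,yfare] -> 7 lines: rdi wlb pktjx qmxe sdyle yfare pap
Hunk 7: at line 3 remove [qmxe,sdyle,yfare] add [ojim,ceto,bik] -> 7 lines: rdi wlb pktjx ojim ceto bik pap

Answer: rdi
wlb
pktjx
ojim
ceto
bik
pap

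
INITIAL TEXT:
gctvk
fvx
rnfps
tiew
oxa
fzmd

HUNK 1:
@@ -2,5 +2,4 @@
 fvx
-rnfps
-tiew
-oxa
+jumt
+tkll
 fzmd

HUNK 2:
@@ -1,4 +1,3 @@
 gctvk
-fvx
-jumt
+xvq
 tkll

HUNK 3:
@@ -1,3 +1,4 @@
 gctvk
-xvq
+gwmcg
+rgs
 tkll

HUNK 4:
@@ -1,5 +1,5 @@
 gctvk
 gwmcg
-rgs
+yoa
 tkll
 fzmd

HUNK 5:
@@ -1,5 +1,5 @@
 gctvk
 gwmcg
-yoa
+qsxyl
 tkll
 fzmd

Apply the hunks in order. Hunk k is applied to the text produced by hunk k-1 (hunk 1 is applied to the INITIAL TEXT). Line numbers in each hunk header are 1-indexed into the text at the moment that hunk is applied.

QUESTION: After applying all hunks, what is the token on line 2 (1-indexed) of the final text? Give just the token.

Hunk 1: at line 2 remove [rnfps,tiew,oxa] add [jumt,tkll] -> 5 lines: gctvk fvx jumt tkll fzmd
Hunk 2: at line 1 remove [fvx,jumt] add [xvq] -> 4 lines: gctvk xvq tkll fzmd
Hunk 3: at line 1 remove [xvq] add [gwmcg,rgs] -> 5 lines: gctvk gwmcg rgs tkll fzmd
Hunk 4: at line 1 remove [rgs] add [yoa] -> 5 lines: gctvk gwmcg yoa tkll fzmd
Hunk 5: at line 1 remove [yoa] add [qsxyl] -> 5 lines: gctvk gwmcg qsxyl tkll fzmd
Final line 2: gwmcg

Answer: gwmcg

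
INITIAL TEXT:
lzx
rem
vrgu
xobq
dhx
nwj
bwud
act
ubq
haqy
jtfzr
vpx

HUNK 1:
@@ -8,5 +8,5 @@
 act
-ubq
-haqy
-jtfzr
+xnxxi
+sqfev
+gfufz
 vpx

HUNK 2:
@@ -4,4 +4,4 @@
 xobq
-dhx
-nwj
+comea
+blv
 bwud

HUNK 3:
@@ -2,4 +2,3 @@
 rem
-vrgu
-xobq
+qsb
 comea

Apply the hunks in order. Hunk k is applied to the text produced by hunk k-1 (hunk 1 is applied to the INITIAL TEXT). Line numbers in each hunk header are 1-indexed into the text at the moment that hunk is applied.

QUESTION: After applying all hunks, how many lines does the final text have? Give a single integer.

Answer: 11

Derivation:
Hunk 1: at line 8 remove [ubq,haqy,jtfzr] add [xnxxi,sqfev,gfufz] -> 12 lines: lzx rem vrgu xobq dhx nwj bwud act xnxxi sqfev gfufz vpx
Hunk 2: at line 4 remove [dhx,nwj] add [comea,blv] -> 12 lines: lzx rem vrgu xobq comea blv bwud act xnxxi sqfev gfufz vpx
Hunk 3: at line 2 remove [vrgu,xobq] add [qsb] -> 11 lines: lzx rem qsb comea blv bwud act xnxxi sqfev gfufz vpx
Final line count: 11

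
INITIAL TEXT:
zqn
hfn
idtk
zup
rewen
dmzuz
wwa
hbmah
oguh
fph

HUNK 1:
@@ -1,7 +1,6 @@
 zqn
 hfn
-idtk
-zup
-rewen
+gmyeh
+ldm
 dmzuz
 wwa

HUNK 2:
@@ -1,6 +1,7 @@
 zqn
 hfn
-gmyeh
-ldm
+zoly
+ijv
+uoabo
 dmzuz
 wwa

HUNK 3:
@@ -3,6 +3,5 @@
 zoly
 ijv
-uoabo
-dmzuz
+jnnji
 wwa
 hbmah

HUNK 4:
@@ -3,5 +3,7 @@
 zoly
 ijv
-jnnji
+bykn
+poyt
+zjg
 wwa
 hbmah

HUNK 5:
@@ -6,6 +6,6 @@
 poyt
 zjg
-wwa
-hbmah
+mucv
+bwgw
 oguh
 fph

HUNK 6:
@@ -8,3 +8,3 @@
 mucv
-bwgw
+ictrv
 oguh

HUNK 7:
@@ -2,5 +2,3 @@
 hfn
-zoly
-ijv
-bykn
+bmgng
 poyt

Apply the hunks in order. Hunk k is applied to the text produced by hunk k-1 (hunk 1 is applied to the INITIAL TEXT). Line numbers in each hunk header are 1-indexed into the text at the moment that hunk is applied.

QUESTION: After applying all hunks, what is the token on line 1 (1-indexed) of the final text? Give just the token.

Hunk 1: at line 1 remove [idtk,zup,rewen] add [gmyeh,ldm] -> 9 lines: zqn hfn gmyeh ldm dmzuz wwa hbmah oguh fph
Hunk 2: at line 1 remove [gmyeh,ldm] add [zoly,ijv,uoabo] -> 10 lines: zqn hfn zoly ijv uoabo dmzuz wwa hbmah oguh fph
Hunk 3: at line 3 remove [uoabo,dmzuz] add [jnnji] -> 9 lines: zqn hfn zoly ijv jnnji wwa hbmah oguh fph
Hunk 4: at line 3 remove [jnnji] add [bykn,poyt,zjg] -> 11 lines: zqn hfn zoly ijv bykn poyt zjg wwa hbmah oguh fph
Hunk 5: at line 6 remove [wwa,hbmah] add [mucv,bwgw] -> 11 lines: zqn hfn zoly ijv bykn poyt zjg mucv bwgw oguh fph
Hunk 6: at line 8 remove [bwgw] add [ictrv] -> 11 lines: zqn hfn zoly ijv bykn poyt zjg mucv ictrv oguh fph
Hunk 7: at line 2 remove [zoly,ijv,bykn] add [bmgng] -> 9 lines: zqn hfn bmgng poyt zjg mucv ictrv oguh fph
Final line 1: zqn

Answer: zqn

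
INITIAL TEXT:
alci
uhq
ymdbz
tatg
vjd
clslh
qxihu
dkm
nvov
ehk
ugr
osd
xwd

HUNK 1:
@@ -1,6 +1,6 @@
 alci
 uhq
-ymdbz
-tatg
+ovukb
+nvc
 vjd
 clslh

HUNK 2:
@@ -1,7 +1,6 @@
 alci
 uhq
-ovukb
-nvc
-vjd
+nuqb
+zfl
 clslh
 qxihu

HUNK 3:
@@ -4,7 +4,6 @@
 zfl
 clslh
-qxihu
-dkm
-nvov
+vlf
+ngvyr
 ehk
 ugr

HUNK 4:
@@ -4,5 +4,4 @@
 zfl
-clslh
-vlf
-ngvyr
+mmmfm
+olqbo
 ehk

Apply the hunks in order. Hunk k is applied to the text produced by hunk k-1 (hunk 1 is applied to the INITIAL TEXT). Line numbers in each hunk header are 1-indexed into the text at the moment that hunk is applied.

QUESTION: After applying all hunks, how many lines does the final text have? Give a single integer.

Hunk 1: at line 1 remove [ymdbz,tatg] add [ovukb,nvc] -> 13 lines: alci uhq ovukb nvc vjd clslh qxihu dkm nvov ehk ugr osd xwd
Hunk 2: at line 1 remove [ovukb,nvc,vjd] add [nuqb,zfl] -> 12 lines: alci uhq nuqb zfl clslh qxihu dkm nvov ehk ugr osd xwd
Hunk 3: at line 4 remove [qxihu,dkm,nvov] add [vlf,ngvyr] -> 11 lines: alci uhq nuqb zfl clslh vlf ngvyr ehk ugr osd xwd
Hunk 4: at line 4 remove [clslh,vlf,ngvyr] add [mmmfm,olqbo] -> 10 lines: alci uhq nuqb zfl mmmfm olqbo ehk ugr osd xwd
Final line count: 10

Answer: 10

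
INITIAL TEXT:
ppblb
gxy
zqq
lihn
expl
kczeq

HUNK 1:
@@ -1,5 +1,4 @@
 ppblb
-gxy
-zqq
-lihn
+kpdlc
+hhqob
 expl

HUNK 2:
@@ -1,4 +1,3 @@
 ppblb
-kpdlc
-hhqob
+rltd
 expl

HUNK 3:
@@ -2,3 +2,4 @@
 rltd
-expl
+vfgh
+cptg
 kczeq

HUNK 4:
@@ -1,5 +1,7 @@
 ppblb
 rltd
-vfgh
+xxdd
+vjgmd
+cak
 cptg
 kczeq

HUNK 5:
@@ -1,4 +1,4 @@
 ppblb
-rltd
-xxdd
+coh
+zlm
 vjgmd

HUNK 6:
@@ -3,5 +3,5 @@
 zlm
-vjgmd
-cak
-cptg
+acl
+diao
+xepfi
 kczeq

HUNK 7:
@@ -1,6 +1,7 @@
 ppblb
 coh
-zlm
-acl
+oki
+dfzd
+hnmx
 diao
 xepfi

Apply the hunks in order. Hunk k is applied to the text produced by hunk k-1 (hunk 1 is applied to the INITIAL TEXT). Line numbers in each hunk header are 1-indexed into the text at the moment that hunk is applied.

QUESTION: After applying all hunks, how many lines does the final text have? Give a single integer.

Answer: 8

Derivation:
Hunk 1: at line 1 remove [gxy,zqq,lihn] add [kpdlc,hhqob] -> 5 lines: ppblb kpdlc hhqob expl kczeq
Hunk 2: at line 1 remove [kpdlc,hhqob] add [rltd] -> 4 lines: ppblb rltd expl kczeq
Hunk 3: at line 2 remove [expl] add [vfgh,cptg] -> 5 lines: ppblb rltd vfgh cptg kczeq
Hunk 4: at line 1 remove [vfgh] add [xxdd,vjgmd,cak] -> 7 lines: ppblb rltd xxdd vjgmd cak cptg kczeq
Hunk 5: at line 1 remove [rltd,xxdd] add [coh,zlm] -> 7 lines: ppblb coh zlm vjgmd cak cptg kczeq
Hunk 6: at line 3 remove [vjgmd,cak,cptg] add [acl,diao,xepfi] -> 7 lines: ppblb coh zlm acl diao xepfi kczeq
Hunk 7: at line 1 remove [zlm,acl] add [oki,dfzd,hnmx] -> 8 lines: ppblb coh oki dfzd hnmx diao xepfi kczeq
Final line count: 8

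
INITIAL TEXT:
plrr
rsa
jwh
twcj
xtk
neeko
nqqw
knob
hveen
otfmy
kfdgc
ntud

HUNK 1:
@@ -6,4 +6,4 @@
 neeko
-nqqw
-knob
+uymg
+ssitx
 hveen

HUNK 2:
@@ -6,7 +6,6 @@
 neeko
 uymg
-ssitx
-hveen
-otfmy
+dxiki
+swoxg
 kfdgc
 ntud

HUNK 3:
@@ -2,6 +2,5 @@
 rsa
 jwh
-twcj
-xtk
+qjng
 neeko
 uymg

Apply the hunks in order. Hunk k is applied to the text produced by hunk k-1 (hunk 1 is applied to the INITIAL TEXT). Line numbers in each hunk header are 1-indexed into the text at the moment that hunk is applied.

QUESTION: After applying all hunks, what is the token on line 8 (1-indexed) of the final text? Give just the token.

Answer: swoxg

Derivation:
Hunk 1: at line 6 remove [nqqw,knob] add [uymg,ssitx] -> 12 lines: plrr rsa jwh twcj xtk neeko uymg ssitx hveen otfmy kfdgc ntud
Hunk 2: at line 6 remove [ssitx,hveen,otfmy] add [dxiki,swoxg] -> 11 lines: plrr rsa jwh twcj xtk neeko uymg dxiki swoxg kfdgc ntud
Hunk 3: at line 2 remove [twcj,xtk] add [qjng] -> 10 lines: plrr rsa jwh qjng neeko uymg dxiki swoxg kfdgc ntud
Final line 8: swoxg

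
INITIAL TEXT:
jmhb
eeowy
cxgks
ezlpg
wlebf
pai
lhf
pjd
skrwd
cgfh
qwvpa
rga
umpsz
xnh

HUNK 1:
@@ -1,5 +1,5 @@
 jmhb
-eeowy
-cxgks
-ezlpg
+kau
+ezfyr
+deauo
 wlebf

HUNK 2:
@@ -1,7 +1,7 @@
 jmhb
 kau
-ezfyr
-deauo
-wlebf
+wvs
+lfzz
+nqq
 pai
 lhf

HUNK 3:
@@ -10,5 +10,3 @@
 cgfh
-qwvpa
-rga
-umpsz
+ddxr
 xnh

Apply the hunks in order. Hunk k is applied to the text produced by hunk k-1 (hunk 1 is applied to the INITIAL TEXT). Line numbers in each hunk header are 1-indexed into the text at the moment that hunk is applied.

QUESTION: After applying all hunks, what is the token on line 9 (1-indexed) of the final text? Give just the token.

Hunk 1: at line 1 remove [eeowy,cxgks,ezlpg] add [kau,ezfyr,deauo] -> 14 lines: jmhb kau ezfyr deauo wlebf pai lhf pjd skrwd cgfh qwvpa rga umpsz xnh
Hunk 2: at line 1 remove [ezfyr,deauo,wlebf] add [wvs,lfzz,nqq] -> 14 lines: jmhb kau wvs lfzz nqq pai lhf pjd skrwd cgfh qwvpa rga umpsz xnh
Hunk 3: at line 10 remove [qwvpa,rga,umpsz] add [ddxr] -> 12 lines: jmhb kau wvs lfzz nqq pai lhf pjd skrwd cgfh ddxr xnh
Final line 9: skrwd

Answer: skrwd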